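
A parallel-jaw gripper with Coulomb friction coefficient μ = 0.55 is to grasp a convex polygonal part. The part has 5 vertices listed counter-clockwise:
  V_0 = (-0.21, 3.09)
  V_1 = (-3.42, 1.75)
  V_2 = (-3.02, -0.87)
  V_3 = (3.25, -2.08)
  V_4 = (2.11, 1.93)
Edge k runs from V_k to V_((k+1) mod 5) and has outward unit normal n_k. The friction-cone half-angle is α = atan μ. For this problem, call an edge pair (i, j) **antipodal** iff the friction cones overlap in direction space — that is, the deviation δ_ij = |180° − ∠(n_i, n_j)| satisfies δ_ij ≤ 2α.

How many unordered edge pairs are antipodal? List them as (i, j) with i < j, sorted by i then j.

count = 4; pairs: (0,2), (1,3), (1,4), (2,4)

α = atan 0.55 = 28.81°;  2α = 57.62°
n_0 = (-0.3852, +0.9228)
n_1 = (-0.9885, -0.1509)
n_2 = (-0.1895, -0.9819)
n_3 = (+0.9619, +0.2735)
n_4 = (+0.4472, +0.8944)
  (0,1): δ = 103.98°  ·
  (0,2): δ = 33.58°  ✓
  (0,3): δ = 83.21°  ·
  (0,4): δ = 130.78°  ·
  (1,2): δ = 109.60°  ·
  (1,3): δ = 7.19°  ✓
  (1,4): δ = 54.75°  ✓
  (2,3): δ = 63.21°  ·
  (2,4): δ = 15.64°  ✓
  (3,4): δ = 132.43°  ·
antipodal pairs: 4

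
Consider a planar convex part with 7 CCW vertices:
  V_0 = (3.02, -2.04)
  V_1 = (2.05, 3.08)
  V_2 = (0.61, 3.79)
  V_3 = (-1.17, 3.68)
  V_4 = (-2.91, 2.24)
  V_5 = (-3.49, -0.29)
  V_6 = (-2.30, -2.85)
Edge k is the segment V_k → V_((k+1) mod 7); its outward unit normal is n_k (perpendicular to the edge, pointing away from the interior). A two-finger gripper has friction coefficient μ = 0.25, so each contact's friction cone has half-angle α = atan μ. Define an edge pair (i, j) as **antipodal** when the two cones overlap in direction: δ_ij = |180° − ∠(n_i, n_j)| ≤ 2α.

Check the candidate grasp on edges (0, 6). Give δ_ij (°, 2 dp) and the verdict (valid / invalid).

α = atan 0.25 = 14.04°;  2α = 28.07°
edge 0: e_0 = (-0.97, +5.12);  n_0 = (+0.9825, +0.1861)
edge 6: e_6 = (+5.32, +0.81);  n_6 = (+0.1505, -0.9886)
∠(n_0, n_6) = 92.07°
δ = |180° − 92.07°| = 87.93°
87.93° > 2α = 28.07°  →  invalid

δ = 87.93°, invalid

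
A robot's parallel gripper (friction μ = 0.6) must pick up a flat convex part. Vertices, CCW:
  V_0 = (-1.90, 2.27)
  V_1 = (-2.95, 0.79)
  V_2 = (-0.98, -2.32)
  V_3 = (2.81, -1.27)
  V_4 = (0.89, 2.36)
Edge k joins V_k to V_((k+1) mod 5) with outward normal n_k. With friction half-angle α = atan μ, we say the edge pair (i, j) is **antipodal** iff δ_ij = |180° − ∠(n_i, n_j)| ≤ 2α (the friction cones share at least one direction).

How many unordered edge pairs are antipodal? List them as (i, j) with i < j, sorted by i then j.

count = 4; pairs: (0,2), (1,3), (1,4), (2,4)

α = atan 0.6 = 30.96°;  2α = 61.93°
n_0 = (-0.8156, +0.5786)
n_1 = (-0.8448, -0.5351)
n_2 = (+0.2670, -0.9637)
n_3 = (+0.8840, +0.4676)
n_4 = (-0.0322, +0.9995)
  (0,1): δ = 112.29°  ·
  (0,2): δ = 39.16°  ✓
  (0,3): δ = 63.23°  ·
  (0,4): δ = 127.20°  ·
  (1,2): δ = 106.87°  ·
  (1,3): δ = 4.48°  ✓
  (1,4): δ = 59.50°  ✓
  (2,3): δ = 77.61°  ·
  (2,4): δ = 13.64°  ✓
  (3,4): δ = 116.03°  ·
antipodal pairs: 4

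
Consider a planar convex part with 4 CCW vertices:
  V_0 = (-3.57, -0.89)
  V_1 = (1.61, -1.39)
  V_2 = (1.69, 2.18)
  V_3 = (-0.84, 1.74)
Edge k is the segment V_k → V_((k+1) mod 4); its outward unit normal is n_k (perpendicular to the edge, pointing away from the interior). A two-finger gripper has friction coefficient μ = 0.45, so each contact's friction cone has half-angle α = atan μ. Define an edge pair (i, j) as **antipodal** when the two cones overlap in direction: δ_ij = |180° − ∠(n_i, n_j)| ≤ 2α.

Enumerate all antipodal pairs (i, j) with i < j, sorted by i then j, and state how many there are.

α = atan 0.45 = 24.23°;  2α = 48.46°
n_0 = (-0.0961, -0.9954)
n_1 = (+0.9997, -0.0224)
n_2 = (-0.1713, +0.9852)
n_3 = (-0.6938, +0.7202)
  (0,1): δ = 85.77°  ·
  (0,2): δ = 15.38°  ✓
  (0,3): δ = 49.44°  ·
  (1,2): δ = 78.85°  ·
  (1,3): δ = 44.79°  ✓
  (2,3): δ = 145.93°  ·
antipodal pairs: 2

count = 2; pairs: (0,2), (1,3)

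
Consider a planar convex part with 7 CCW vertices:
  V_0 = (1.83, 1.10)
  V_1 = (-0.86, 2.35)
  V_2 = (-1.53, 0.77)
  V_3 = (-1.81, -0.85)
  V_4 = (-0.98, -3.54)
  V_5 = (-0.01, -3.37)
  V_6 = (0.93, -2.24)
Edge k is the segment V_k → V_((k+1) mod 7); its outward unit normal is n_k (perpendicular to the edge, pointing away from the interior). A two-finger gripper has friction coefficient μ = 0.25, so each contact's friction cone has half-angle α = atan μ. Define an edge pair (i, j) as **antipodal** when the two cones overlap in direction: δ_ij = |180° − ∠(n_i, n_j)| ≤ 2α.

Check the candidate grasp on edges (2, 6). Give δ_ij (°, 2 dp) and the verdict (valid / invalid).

δ = 5.27°, valid

α = atan 0.25 = 14.04°;  2α = 28.07°
edge 2: e_2 = (-0.28, -1.62);  n_2 = (-0.9854, +0.1703)
edge 6: e_6 = (+0.90, +3.34);  n_6 = (+0.9656, -0.2602)
∠(n_2, n_6) = 174.73°
δ = |180° − 174.73°| = 5.27°
5.27° ≤ 2α = 28.07°  →  valid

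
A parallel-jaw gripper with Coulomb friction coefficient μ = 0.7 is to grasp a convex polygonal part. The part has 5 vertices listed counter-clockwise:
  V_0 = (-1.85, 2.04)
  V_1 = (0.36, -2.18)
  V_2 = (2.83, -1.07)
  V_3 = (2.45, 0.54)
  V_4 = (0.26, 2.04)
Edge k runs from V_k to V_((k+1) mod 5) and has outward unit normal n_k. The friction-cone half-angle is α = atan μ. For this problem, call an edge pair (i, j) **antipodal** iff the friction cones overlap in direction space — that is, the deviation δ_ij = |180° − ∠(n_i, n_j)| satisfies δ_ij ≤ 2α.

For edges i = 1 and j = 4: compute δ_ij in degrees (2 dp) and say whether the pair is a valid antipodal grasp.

δ = 24.20°, valid

α = atan 0.7 = 34.99°;  2α = 69.98°
edge 1: e_1 = (+2.47, +1.11);  n_1 = (+0.4099, -0.9121)
edge 4: e_4 = (-2.11, +0.00);  n_4 = (+0.0000, +1.0000)
∠(n_1, n_4) = 155.80°
δ = |180° − 155.80°| = 24.20°
24.20° ≤ 2α = 69.98°  →  valid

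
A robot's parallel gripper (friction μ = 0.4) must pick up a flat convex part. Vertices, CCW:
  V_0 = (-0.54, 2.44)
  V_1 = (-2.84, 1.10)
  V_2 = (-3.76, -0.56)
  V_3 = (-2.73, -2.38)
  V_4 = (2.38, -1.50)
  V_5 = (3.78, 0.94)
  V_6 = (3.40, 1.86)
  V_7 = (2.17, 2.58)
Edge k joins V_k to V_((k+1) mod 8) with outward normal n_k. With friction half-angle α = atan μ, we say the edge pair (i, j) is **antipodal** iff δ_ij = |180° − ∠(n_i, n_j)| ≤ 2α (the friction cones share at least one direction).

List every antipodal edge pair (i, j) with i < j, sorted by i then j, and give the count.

α = atan 0.4 = 21.80°;  2α = 43.60°
n_0 = (-0.5034, +0.8641)
n_1 = (-0.8747, +0.4847)
n_2 = (-0.8703, -0.4925)
n_3 = (+0.1697, -0.9855)
n_4 = (+0.8674, -0.4977)
n_5 = (+0.9243, +0.3818)
n_6 = (+0.5052, +0.8630)
n_7 = (-0.0516, +0.9987)
  (0,1): δ = 149.22°  ·
  (0,2): δ = 90.72°  ·
  (0,3): δ = 20.45°  ✓
  (0,4): δ = 29.93°  ✓
  (0,5): δ = 82.22°  ·
  (0,6): δ = 119.43°  ·
  (0,7): δ = 152.73°  ·
  (1,2): δ = 121.50°  ·
  (1,3): δ = 51.23°  ·
  (1,4): δ = 0.85°  ✓
  (1,5): δ = 51.44°  ·
  (1,6): δ = 88.65°  ·
  (1,7): δ = 121.95°  ·
  (2,3): δ = 109.74°  ·
  (2,4): δ = 59.35°  ·
  (2,5): δ = 7.06°  ✓
  (2,6): δ = 30.15°  ✓
  (2,7): δ = 63.45°  ·
  (3,4): δ = 129.62°  ·
  (3,5): δ = 77.33°  ·
  (3,6): δ = 40.11°  ✓
  (3,7): δ = 6.81°  ✓
  (4,5): δ = 127.71°  ·
  (4,6): δ = 90.50°  ·
  (4,7): δ = 57.20°  ·
  (5,6): δ = 142.79°  ·
  (5,7): δ = 109.49°  ·
  (6,7): δ = 146.70°  ·
antipodal pairs: 7

count = 7; pairs: (0,3), (0,4), (1,4), (2,5), (2,6), (3,6), (3,7)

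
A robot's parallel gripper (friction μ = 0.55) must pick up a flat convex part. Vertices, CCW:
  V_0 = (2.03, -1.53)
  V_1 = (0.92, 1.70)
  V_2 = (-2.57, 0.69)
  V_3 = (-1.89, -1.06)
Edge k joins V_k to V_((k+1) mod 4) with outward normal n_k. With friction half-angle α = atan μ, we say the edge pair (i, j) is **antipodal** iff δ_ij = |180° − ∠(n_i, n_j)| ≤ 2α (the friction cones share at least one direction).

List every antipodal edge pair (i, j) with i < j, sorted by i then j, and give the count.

count = 2; pairs: (0,2), (1,3)

α = atan 0.55 = 28.81°;  2α = 57.62°
n_0 = (+0.9457, +0.3250)
n_1 = (-0.2780, +0.9606)
n_2 = (-0.9321, -0.3622)
n_3 = (-0.1190, -0.9929)
  (0,1): δ = 92.83°  ·
  (0,2): δ = 2.27°  ✓
  (0,3): δ = 64.20°  ·
  (1,2): δ = 84.91°  ·
  (1,3): δ = 22.98°  ✓
  (2,3): δ = 118.07°  ·
antipodal pairs: 2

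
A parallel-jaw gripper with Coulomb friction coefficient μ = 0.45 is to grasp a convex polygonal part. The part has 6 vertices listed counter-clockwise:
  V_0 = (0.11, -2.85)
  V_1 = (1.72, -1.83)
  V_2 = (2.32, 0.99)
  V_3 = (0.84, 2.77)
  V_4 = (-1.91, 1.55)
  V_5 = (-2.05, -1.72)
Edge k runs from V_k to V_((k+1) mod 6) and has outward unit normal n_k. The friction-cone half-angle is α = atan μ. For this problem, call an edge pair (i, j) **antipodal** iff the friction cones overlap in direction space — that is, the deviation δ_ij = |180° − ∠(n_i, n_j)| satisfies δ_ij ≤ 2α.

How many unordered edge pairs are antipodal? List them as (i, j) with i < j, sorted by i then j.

α = atan 0.45 = 24.23°;  2α = 48.46°
n_0 = (+0.5352, -0.8447)
n_1 = (+0.9781, -0.2081)
n_2 = (+0.7689, +0.6393)
n_3 = (-0.4055, +0.9141)
n_4 = (-0.9991, +0.0428)
n_5 = (-0.4635, -0.8861)
  (0,1): δ = 134.37°  ·
  (0,2): δ = 82.61°  ·
  (0,3): δ = 8.43°  ✓
  (0,4): δ = 55.19°  ·
  (0,5): δ = 120.03°  ·
  (1,2): δ = 128.25°  ·
  (1,3): δ = 54.06°  ·
  (1,4): δ = 9.56°  ✓
  (1,5): δ = 74.40°  ·
  (2,3): δ = 105.82°  ·
  (2,4): δ = 42.19°  ✓
  (2,5): δ = 22.64°  ✓
  (3,4): δ = 116.38°  ·
  (3,5): δ = 51.54°  ·
  (4,5): δ = 115.16°  ·
antipodal pairs: 4

count = 4; pairs: (0,3), (1,4), (2,4), (2,5)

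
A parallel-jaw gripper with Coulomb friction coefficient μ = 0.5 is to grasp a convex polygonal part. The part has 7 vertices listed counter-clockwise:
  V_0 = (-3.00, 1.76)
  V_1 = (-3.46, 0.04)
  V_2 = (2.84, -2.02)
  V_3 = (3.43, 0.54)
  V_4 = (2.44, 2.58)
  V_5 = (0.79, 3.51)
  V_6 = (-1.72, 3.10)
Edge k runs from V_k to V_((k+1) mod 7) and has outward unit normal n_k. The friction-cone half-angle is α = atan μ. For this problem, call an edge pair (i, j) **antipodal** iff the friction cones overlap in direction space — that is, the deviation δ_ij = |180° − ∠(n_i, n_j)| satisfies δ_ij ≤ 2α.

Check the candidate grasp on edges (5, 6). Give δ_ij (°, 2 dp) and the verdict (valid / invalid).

α = atan 0.5 = 26.57°;  2α = 53.13°
edge 5: e_5 = (-2.51, -0.41);  n_5 = (-0.1612, +0.9869)
edge 6: e_6 = (-1.28, -1.34);  n_6 = (-0.7231, +0.6907)
∠(n_5, n_6) = 37.03°
δ = |180° − 37.03°| = 142.97°
142.97° > 2α = 53.13°  →  invalid

δ = 142.97°, invalid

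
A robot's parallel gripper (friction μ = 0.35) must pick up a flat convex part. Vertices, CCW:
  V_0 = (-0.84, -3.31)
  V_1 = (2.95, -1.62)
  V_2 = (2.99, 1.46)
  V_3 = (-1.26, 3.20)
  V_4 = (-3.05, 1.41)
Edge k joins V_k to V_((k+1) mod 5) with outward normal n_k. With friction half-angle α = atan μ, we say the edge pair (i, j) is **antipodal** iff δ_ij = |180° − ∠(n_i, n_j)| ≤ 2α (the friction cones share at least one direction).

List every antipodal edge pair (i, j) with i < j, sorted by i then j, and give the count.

α = atan 0.35 = 19.29°;  2α = 38.58°
n_0 = (+0.4073, -0.9133)
n_1 = (+0.9999, -0.0130)
n_2 = (+0.3789, +0.9254)
n_3 = (-0.7071, +0.7071)
n_4 = (-0.9056, -0.4240)
  (0,1): δ = 114.78°  ·
  (0,2): δ = 46.30°  ·
  (0,3): δ = 20.97°  ✓
  (0,4): δ = 91.06°  ·
  (1,2): δ = 111.52°  ·
  (1,3): δ = 44.26°  ·
  (1,4): δ = 25.83°  ✓
  (2,3): δ = 112.74°  ·
  (2,4): δ = 42.65°  ·
  (3,4): δ = 109.91°  ·
antipodal pairs: 2

count = 2; pairs: (0,3), (1,4)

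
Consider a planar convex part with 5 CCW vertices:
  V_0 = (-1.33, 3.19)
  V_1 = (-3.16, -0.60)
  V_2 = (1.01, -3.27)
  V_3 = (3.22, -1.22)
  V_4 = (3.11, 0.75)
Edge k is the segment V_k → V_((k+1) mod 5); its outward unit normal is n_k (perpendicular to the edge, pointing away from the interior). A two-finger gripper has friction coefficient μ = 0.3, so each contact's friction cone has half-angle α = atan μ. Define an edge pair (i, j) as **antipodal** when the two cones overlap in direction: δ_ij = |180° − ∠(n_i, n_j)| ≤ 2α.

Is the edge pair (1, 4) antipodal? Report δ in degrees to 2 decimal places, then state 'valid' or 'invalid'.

α = atan 0.3 = 16.70°;  2α = 33.40°
edge 1: e_1 = (+4.17, -2.67);  n_1 = (-0.5392, -0.8422)
edge 4: e_4 = (-4.44, +2.44);  n_4 = (+0.4816, +0.8764)
∠(n_1, n_4) = 176.16°
δ = |180° − 176.16°| = 3.84°
3.84° ≤ 2α = 33.40°  →  valid

δ = 3.84°, valid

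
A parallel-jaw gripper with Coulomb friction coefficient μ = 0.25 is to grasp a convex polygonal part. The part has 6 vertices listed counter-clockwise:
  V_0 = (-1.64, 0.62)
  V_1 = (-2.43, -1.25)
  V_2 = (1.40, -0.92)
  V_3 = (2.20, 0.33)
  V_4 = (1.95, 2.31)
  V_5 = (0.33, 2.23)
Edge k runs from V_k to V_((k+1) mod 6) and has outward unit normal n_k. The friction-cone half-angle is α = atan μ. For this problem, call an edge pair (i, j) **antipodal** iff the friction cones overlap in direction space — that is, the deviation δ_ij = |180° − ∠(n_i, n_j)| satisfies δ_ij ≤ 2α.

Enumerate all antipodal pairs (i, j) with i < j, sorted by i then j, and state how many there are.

α = atan 0.25 = 14.04°;  2α = 28.07°
n_0 = (-0.9212, +0.3892)
n_1 = (+0.0858, -0.9963)
n_2 = (+0.8423, -0.5391)
n_3 = (+0.9921, +0.1253)
n_4 = (-0.0493, +0.9988)
n_5 = (-0.6328, +0.7743)
  (0,1): δ = 62.17°  ·
  (0,2): δ = 9.72°  ✓
  (0,3): δ = 30.10°  ·
  (0,4): δ = 115.73°  ·
  (0,5): δ = 152.16°  ·
  (1,2): δ = 127.54°  ·
  (1,3): δ = 87.73°  ·
  (1,4): δ = 2.10°  ✓
  (1,5): δ = 34.33°  ·
  (2,3): δ = 140.18°  ·
  (2,4): δ = 54.55°  ·
  (2,5): δ = 18.12°  ✓
  (3,4): δ = 94.37°  ·
  (3,5): δ = 57.94°  ·
  (4,5): δ = 143.57°  ·
antipodal pairs: 3

count = 3; pairs: (0,2), (1,4), (2,5)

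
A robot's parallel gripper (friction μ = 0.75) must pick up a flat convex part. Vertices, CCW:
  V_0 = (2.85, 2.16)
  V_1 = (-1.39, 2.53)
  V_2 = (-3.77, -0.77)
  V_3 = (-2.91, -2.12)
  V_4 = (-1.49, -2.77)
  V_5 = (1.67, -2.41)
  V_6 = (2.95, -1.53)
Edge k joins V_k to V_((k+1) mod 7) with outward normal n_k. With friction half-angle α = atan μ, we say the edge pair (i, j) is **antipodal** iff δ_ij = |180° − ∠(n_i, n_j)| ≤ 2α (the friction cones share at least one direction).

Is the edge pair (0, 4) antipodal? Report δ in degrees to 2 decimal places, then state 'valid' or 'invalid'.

δ = 11.49°, valid

α = atan 0.75 = 36.87°;  2α = 73.74°
edge 0: e_0 = (-4.24, +0.37);  n_0 = (+0.0869, +0.9962)
edge 4: e_4 = (+3.16, +0.36);  n_4 = (+0.1132, -0.9936)
∠(n_0, n_4) = 168.51°
δ = |180° − 168.51°| = 11.49°
11.49° ≤ 2α = 73.74°  →  valid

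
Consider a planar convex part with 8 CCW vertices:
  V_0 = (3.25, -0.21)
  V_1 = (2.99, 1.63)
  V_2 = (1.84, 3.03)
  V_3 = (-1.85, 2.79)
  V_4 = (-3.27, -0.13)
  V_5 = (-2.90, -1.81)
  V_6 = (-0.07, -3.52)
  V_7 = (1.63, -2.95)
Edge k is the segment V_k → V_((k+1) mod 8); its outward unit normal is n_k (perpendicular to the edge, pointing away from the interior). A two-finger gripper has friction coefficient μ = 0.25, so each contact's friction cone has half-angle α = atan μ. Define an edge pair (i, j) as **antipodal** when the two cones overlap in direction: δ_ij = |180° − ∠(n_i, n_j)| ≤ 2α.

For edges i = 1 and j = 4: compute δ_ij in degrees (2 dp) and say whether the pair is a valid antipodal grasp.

α = atan 0.25 = 14.04°;  2α = 28.07°
edge 1: e_1 = (-1.15, +1.40);  n_1 = (+0.7727, +0.6347)
edge 4: e_4 = (+0.37, -1.68);  n_4 = (-0.9766, -0.2151)
∠(n_1, n_4) = 153.02°
δ = |180° − 153.02°| = 26.98°
26.98° ≤ 2α = 28.07°  →  valid

δ = 26.98°, valid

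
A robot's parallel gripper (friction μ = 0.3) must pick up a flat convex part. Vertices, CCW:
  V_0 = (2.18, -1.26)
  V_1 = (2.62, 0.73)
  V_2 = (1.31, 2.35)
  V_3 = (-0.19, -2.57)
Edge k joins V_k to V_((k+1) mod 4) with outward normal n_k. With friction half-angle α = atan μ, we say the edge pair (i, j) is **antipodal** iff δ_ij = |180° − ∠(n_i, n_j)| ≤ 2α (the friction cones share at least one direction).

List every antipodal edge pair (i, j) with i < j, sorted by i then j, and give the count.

α = atan 0.3 = 16.70°;  2α = 33.40°
n_0 = (+0.9764, -0.2159)
n_1 = (+0.7776, +0.6288)
n_2 = (-0.9565, +0.2916)
n_3 = (+0.4838, -0.8752)
  (0,1): δ = 128.57°  ·
  (0,2): δ = 4.49°  ✓
  (0,3): δ = 131.40°  ·
  (1,2): δ = 55.92°  ·
  (1,3): δ = 79.97°  ·
  (2,3): δ = 44.11°  ·
antipodal pairs: 1

count = 1; pairs: (0,2)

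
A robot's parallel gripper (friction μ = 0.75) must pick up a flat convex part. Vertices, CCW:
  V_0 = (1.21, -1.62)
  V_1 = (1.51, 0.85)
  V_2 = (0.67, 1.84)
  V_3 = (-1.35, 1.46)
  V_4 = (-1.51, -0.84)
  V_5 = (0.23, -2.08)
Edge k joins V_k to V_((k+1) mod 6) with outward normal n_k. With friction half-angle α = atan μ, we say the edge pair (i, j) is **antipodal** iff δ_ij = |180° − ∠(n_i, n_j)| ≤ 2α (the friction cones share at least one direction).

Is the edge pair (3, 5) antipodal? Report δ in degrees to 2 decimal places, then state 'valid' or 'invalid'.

α = atan 0.75 = 36.87°;  2α = 73.74°
edge 3: e_3 = (-0.16, -2.30);  n_3 = (-0.9976, +0.0694)
edge 5: e_5 = (+0.98, +0.46);  n_5 = (+0.4249, -0.9052)
∠(n_3, n_5) = 119.12°
δ = |180° − 119.12°| = 60.88°
60.88° ≤ 2α = 73.74°  →  valid

δ = 60.88°, valid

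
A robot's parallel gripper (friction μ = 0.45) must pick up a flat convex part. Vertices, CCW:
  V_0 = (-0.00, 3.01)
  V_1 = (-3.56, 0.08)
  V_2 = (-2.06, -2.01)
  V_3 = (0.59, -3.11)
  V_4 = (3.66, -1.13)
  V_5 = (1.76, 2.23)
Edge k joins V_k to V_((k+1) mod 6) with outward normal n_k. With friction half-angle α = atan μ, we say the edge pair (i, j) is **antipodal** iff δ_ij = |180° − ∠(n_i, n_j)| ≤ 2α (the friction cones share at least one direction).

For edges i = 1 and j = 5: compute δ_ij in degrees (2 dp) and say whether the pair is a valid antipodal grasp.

δ = 30.43°, valid

α = atan 0.45 = 24.23°;  2α = 48.46°
edge 1: e_1 = (+1.50, -2.09);  n_1 = (-0.8124, -0.5831)
edge 5: e_5 = (-1.76, +0.78);  n_5 = (+0.4052, +0.9142)
∠(n_1, n_5) = 149.57°
δ = |180° − 149.57°| = 30.43°
30.43° ≤ 2α = 48.46°  →  valid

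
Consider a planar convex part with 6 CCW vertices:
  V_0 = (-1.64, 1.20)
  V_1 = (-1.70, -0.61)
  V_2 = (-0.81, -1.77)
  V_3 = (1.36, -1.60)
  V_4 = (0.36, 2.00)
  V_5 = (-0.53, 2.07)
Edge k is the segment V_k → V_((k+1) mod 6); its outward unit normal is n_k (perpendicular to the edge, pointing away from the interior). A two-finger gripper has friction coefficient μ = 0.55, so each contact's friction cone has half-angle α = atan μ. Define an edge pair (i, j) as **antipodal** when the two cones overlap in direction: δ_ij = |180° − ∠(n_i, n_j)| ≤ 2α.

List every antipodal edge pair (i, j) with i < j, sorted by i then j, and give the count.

count = 5; pairs: (0,3), (1,3), (1,4), (2,4), (2,5)

α = atan 0.55 = 28.81°;  2α = 57.62°
n_0 = (-0.9995, +0.0331)
n_1 = (-0.7934, -0.6087)
n_2 = (+0.0781, -0.9969)
n_3 = (+0.9635, +0.2676)
n_4 = (+0.0784, +0.9969)
n_5 = (-0.6169, +0.7871)
  (0,1): δ = 140.60°  ·
  (0,2): δ = 83.62°  ·
  (0,3): δ = 17.42°  ✓
  (0,4): δ = 87.40°  ·
  (0,5): δ = 129.99°  ·
  (1,2): δ = 123.02°  ·
  (1,3): δ = 21.97°  ✓
  (1,4): δ = 48.01°  ✓
  (1,5): δ = 90.59°  ·
  (2,3): δ = 78.96°  ·
  (2,4): δ = 8.98°  ✓
  (2,5): δ = 33.61°  ✓
  (3,4): δ = 110.02°  ·
  (3,5): δ = 67.44°  ·
  (4,5): δ = 137.41°  ·
antipodal pairs: 5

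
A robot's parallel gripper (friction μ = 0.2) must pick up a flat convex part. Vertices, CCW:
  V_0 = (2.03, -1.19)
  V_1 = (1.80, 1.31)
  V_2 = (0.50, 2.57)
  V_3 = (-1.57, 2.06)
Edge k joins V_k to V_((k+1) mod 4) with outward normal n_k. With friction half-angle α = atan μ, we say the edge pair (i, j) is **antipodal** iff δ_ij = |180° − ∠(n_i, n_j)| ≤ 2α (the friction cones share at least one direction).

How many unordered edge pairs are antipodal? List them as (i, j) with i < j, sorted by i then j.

count = 1; pairs: (1,3)

α = atan 0.2 = 11.31°;  2α = 22.62°
n_0 = (+0.9958, +0.0916)
n_1 = (+0.6960, +0.7181)
n_2 = (-0.2392, +0.9710)
n_3 = (-0.6701, -0.7423)
  (0,1): δ = 139.36°  ·
  (0,2): δ = 81.42°  ·
  (0,3): δ = 42.67°  ·
  (1,2): δ = 122.05°  ·
  (1,3): δ = 2.03°  ✓
  (2,3): δ = 55.92°  ·
antipodal pairs: 1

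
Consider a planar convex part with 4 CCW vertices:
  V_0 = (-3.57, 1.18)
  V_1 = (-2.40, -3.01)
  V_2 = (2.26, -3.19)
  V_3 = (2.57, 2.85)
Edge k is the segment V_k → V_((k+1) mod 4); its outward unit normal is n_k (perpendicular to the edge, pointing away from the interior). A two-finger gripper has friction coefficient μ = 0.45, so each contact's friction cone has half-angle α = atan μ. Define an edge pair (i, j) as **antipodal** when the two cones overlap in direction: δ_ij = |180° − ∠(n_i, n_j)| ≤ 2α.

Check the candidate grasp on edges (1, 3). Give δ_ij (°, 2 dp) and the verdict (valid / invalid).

α = atan 0.45 = 24.23°;  2α = 48.46°
edge 1: e_1 = (+4.66, -0.18);  n_1 = (-0.0386, -0.9993)
edge 3: e_3 = (-6.14, -1.67);  n_3 = (-0.2625, +0.9649)
∠(n_1, n_3) = 162.57°
δ = |180° − 162.57°| = 17.43°
17.43° ≤ 2α = 48.46°  →  valid

δ = 17.43°, valid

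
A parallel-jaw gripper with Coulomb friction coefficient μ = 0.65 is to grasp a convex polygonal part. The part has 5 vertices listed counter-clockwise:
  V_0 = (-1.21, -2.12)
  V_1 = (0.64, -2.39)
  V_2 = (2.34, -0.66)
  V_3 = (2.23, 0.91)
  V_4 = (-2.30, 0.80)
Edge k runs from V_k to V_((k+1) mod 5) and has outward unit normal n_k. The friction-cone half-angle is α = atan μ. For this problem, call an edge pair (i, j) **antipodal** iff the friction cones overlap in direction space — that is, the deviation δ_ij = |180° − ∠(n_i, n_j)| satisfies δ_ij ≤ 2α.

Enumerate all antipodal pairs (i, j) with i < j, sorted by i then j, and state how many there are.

α = atan 0.65 = 33.02°;  2α = 66.05°
n_0 = (-0.1444, -0.9895)
n_1 = (+0.7133, -0.7009)
n_2 = (+0.9976, +0.0699)
n_3 = (-0.0243, +0.9997)
n_4 = (-0.9369, -0.3497)
  (0,1): δ = 126.20°  ·
  (0,2): δ = 77.69°  ·
  (0,3): δ = 9.69°  ✓
  (0,4): δ = 118.77°  ·
  (1,2): δ = 131.49°  ·
  (1,3): δ = 44.11°  ✓
  (1,4): δ = 64.97°  ✓
  (2,3): δ = 92.62°  ·
  (2,4): δ = 16.46°  ✓
  (3,4): δ = 70.92°  ·
antipodal pairs: 4

count = 4; pairs: (0,3), (1,3), (1,4), (2,4)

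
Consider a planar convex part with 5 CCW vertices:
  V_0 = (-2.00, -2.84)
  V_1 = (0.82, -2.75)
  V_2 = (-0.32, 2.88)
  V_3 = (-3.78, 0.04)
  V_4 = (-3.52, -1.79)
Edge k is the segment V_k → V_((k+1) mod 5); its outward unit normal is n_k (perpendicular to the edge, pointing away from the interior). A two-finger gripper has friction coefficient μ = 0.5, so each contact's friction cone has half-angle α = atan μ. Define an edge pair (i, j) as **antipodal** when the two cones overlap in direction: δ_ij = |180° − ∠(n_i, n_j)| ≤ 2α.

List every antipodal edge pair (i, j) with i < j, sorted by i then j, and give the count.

count = 3; pairs: (0,2), (1,3), (1,4)

α = atan 0.5 = 26.57°;  2α = 53.13°
n_0 = (+0.0319, -0.9995)
n_1 = (+0.9801, +0.1985)
n_2 = (-0.6345, +0.7730)
n_3 = (-0.9901, -0.1407)
n_4 = (-0.5684, -0.8228)
  (0,1): δ = 80.38°  ·
  (0,2): δ = 37.55°  ✓
  (0,3): δ = 96.26°  ·
  (0,4): δ = 143.54°  ·
  (1,2): δ = 62.07°  ·
  (1,3): δ = 3.36°  ✓
  (1,4): δ = 43.92°  ✓
  (2,3): δ = 121.29°  ·
  (2,4): δ = 74.02°  ·
  (3,4): δ = 132.72°  ·
antipodal pairs: 3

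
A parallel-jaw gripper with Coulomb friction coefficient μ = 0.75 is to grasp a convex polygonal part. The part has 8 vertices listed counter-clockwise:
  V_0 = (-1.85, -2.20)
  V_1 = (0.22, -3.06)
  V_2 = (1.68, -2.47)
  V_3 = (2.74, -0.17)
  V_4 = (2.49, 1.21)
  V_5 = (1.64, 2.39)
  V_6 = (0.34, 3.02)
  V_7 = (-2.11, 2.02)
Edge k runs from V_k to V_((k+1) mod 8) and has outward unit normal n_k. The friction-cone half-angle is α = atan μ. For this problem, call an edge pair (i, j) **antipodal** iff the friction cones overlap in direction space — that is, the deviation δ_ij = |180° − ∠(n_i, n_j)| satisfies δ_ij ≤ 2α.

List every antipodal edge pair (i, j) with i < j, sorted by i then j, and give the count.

α = atan 0.75 = 36.87°;  2α = 73.74°
n_0 = (-0.3837, -0.9235)
n_1 = (+0.3747, -0.9272)
n_2 = (+0.9082, -0.4186)
n_3 = (+0.9840, +0.1783)
n_4 = (+0.8114, +0.5845)
n_5 = (+0.4361, +0.8999)
n_6 = (-0.3779, +0.9258)
n_7 = (-0.9981, -0.0615)
  (0,1): δ = 135.44°  ·
  (0,2): δ = 92.18°  ·
  (0,3): δ = 57.17°  ✓
  (0,4): δ = 31.67°  ✓
  (0,5): δ = 3.29°  ✓
  (0,6): δ = 44.76°  ✓
  (0,7): δ = 116.09°  ·
  (1,2): δ = 136.75°  ·
  (1,3): δ = 101.74°  ·
  (1,4): δ = 76.24°  ·
  (1,5): δ = 47.86°  ✓
  (1,6): δ = 0.20°  ✓
  (1,7): δ = 71.52°  ✓
  (2,3): δ = 144.99°  ·
  (2,4): δ = 119.49°  ·
  (2,5): δ = 91.11°  ·
  (2,6): δ = 43.05°  ✓
  (2,7): δ = 28.27°  ✓
  (3,4): δ = 154.50°  ·
  (3,5): δ = 126.12°  ·
  (3,6): δ = 78.06°  ·
  (3,7): δ = 6.74°  ✓
  (4,5): δ = 151.62°  ·
  (4,6): δ = 103.56°  ·
  (4,7): δ = 32.24°  ✓
  (5,6): δ = 131.94°  ·
  (5,7): δ = 60.62°  ✓
  (6,7): δ = 108.68°  ·
antipodal pairs: 12

count = 12; pairs: (0,3), (0,4), (0,5), (0,6), (1,5), (1,6), (1,7), (2,6), (2,7), (3,7), (4,7), (5,7)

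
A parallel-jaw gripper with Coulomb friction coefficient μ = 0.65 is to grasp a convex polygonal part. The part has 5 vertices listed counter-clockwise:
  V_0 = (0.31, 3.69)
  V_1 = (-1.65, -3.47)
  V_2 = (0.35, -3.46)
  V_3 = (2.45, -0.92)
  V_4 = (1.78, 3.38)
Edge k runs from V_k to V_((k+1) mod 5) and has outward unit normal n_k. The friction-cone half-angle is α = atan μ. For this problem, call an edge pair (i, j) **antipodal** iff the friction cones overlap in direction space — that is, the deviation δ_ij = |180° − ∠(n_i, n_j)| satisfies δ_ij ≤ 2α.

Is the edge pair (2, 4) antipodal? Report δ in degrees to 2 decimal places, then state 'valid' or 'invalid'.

δ = 62.33°, valid

α = atan 0.65 = 33.02°;  2α = 66.05°
edge 2: e_2 = (+2.10, +2.54);  n_2 = (+0.7707, -0.6372)
edge 4: e_4 = (-1.47, +0.31);  n_4 = (+0.2063, +0.9785)
∠(n_2, n_4) = 117.67°
δ = |180° − 117.67°| = 62.33°
62.33° ≤ 2α = 66.05°  →  valid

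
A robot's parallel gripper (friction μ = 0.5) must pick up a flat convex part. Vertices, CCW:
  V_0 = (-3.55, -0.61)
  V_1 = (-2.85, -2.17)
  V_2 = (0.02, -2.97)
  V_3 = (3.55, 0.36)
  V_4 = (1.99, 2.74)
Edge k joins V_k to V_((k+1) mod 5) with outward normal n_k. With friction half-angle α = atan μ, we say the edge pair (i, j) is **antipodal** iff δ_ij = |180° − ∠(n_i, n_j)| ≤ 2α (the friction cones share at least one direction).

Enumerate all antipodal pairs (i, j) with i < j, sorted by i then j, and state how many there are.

count = 4; pairs: (0,3), (1,3), (1,4), (2,4)

α = atan 0.5 = 26.57°;  2α = 53.13°
n_0 = (-0.9124, -0.4094)
n_1 = (-0.2685, -0.9633)
n_2 = (+0.6862, -0.7274)
n_3 = (+0.8364, +0.5482)
n_4 = (-0.5174, +0.8557)
  (0,1): δ = 129.74°  ·
  (0,2): δ = 70.84°  ·
  (0,3): δ = 9.08°  ✓
  (0,4): δ = 96.99°  ·
  (1,2): δ = 121.09°  ·
  (1,3): δ = 41.18°  ✓
  (1,4): δ = 46.74°  ✓
  (2,3): δ = 100.09°  ·
  (2,4): δ = 12.17°  ✓
  (3,4): δ = 92.08°  ·
antipodal pairs: 4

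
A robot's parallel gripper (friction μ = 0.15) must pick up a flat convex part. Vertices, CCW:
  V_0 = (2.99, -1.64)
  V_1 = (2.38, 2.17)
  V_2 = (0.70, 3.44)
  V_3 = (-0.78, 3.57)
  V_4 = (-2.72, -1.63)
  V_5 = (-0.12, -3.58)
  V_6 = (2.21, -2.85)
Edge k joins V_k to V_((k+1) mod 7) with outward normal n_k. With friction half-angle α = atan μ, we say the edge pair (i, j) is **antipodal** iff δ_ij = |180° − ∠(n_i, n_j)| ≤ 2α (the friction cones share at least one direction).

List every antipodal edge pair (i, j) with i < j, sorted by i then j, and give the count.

α = atan 0.15 = 8.53°;  2α = 17.06°
n_0 = (+0.9874, +0.1581)
n_1 = (+0.6030, +0.7977)
n_2 = (+0.0875, +0.9962)
n_3 = (-0.9369, +0.3495)
n_4 = (-0.6000, -0.8000)
n_5 = (+0.2990, -0.9543)
n_6 = (+0.8405, -0.5418)
  (0,1): δ = 136.18°  ·
  (0,2): δ = 104.12°  ·
  (0,3): δ = 29.56°  ·
  (0,4): δ = 44.03°  ·
  (0,5): δ = 98.30°  ·
  (0,6): δ = 138.10°  ·
  (1,2): δ = 147.93°  ·
  (1,3): δ = 73.37°  ·
  (1,4): δ = 0.22°  ✓
  (1,5): δ = 54.48°  ·
  (1,6): δ = 94.28°  ·
  (2,3): δ = 105.44°  ·
  (2,4): δ = 31.85°  ·
  (2,5): δ = 22.42°  ·
  (2,6): δ = 62.21°  ·
  (3,4): δ = 106.41°  ·
  (3,5): δ = 52.14°  ·
  (3,6): δ = 12.35°  ✓
  (4,5): δ = 125.73°  ·
  (4,6): δ = 85.94°  ·
  (5,6): δ = 140.20°  ·
antipodal pairs: 2

count = 2; pairs: (1,4), (3,6)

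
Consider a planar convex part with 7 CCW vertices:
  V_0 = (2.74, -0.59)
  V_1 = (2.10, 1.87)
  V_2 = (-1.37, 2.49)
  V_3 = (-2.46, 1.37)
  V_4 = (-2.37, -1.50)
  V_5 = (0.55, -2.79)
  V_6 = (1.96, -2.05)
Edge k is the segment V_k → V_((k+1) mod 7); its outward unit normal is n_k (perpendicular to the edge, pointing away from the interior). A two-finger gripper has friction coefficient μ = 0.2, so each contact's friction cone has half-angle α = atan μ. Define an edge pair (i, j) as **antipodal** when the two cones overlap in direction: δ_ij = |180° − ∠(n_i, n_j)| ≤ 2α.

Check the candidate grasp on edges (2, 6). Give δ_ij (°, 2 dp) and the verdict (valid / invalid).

α = atan 0.2 = 11.31°;  2α = 22.62°
edge 2: e_2 = (-1.09, -1.12);  n_2 = (-0.7166, +0.6974)
edge 6: e_6 = (+0.78, +1.46);  n_6 = (+0.8820, -0.4712)
∠(n_2, n_6) = 163.89°
δ = |180° − 163.89°| = 16.11°
16.11° ≤ 2α = 22.62°  →  valid

δ = 16.11°, valid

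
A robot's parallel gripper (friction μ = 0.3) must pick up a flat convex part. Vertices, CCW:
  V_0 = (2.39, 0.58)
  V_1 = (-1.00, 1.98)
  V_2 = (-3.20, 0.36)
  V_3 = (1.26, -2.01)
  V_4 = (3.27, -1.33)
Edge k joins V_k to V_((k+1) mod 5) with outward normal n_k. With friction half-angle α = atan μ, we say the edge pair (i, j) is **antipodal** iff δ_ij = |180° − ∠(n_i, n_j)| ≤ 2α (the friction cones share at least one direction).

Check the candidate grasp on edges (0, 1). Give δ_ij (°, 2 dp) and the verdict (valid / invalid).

δ = 121.19°, invalid

α = atan 0.3 = 16.70°;  2α = 33.40°
edge 0: e_0 = (-3.39, +1.40);  n_0 = (+0.3817, +0.9243)
edge 1: e_1 = (-2.20, -1.62);  n_1 = (-0.5929, +0.8052)
∠(n_0, n_1) = 58.81°
δ = |180° − 58.81°| = 121.19°
121.19° > 2α = 33.40°  →  invalid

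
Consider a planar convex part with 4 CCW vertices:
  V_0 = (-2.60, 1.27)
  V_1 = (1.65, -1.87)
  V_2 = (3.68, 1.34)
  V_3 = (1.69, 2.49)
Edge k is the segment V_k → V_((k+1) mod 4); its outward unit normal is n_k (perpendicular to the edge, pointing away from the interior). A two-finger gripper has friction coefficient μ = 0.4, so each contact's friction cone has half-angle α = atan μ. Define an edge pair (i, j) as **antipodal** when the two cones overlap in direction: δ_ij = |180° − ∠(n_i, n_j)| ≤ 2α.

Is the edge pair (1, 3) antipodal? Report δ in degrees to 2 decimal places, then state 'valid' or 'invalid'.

δ = 41.82°, valid

α = atan 0.4 = 21.80°;  2α = 43.60°
edge 1: e_1 = (+2.03, +3.21);  n_1 = (+0.8452, -0.5345)
edge 3: e_3 = (-4.29, -1.22);  n_3 = (-0.2735, +0.9619)
∠(n_1, n_3) = 138.18°
δ = |180° − 138.18°| = 41.82°
41.82° ≤ 2α = 43.60°  →  valid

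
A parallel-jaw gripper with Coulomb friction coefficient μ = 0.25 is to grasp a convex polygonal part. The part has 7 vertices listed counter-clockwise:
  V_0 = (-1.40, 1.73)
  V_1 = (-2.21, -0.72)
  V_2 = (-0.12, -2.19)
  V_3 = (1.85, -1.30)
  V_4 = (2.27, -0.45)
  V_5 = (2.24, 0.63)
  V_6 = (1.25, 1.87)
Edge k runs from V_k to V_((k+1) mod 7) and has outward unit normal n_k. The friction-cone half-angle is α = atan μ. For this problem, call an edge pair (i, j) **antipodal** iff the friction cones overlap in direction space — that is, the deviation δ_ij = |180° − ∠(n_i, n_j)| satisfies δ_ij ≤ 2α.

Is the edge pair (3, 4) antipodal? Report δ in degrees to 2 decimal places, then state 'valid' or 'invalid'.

α = atan 0.25 = 14.04°;  2α = 28.07°
edge 3: e_3 = (+0.42, +0.85);  n_3 = (+0.8965, -0.4430)
edge 4: e_4 = (-0.03, +1.08);  n_4 = (+0.9996, +0.0278)
∠(n_3, n_4) = 27.89°
δ = |180° − 27.89°| = 152.11°
152.11° > 2α = 28.07°  →  invalid

δ = 152.11°, invalid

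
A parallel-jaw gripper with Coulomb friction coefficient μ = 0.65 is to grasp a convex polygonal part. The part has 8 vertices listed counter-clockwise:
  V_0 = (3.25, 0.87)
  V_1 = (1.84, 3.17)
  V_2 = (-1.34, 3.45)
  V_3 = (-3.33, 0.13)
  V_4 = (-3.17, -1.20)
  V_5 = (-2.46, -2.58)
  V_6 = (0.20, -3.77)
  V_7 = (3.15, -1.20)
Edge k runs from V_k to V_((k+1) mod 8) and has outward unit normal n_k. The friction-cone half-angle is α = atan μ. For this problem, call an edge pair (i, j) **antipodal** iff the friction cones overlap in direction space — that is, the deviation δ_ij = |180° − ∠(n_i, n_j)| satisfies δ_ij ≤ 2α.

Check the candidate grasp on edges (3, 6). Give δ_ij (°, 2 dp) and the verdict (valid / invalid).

δ = 55.80°, valid

α = atan 0.65 = 33.02°;  2α = 66.05°
edge 3: e_3 = (+0.16, -1.33);  n_3 = (-0.9928, -0.1194)
edge 6: e_6 = (+2.95, +2.57);  n_6 = (+0.6569, -0.7540)
∠(n_3, n_6) = 124.20°
δ = |180° − 124.20°| = 55.80°
55.80° ≤ 2α = 66.05°  →  valid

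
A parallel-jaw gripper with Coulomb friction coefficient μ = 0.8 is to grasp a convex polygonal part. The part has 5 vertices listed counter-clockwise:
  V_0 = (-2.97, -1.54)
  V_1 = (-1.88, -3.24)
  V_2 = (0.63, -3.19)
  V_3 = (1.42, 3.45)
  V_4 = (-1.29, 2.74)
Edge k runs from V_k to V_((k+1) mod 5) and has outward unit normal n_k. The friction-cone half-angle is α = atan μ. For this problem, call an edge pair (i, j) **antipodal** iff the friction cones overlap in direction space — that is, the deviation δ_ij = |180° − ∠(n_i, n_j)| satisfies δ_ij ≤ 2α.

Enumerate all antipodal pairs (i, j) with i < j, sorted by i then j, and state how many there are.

α = atan 0.8 = 38.66°;  2α = 77.32°
n_0 = (-0.8418, -0.5398)
n_1 = (+0.0199, -0.9998)
n_2 = (+0.9930, -0.1181)
n_3 = (-0.2534, +0.9674)
n_4 = (-0.9309, +0.3654)
  (0,1): δ = 121.53°  ·
  (0,2): δ = 39.45°  ✓
  (0,3): δ = 72.01°  ✓
  (0,4): δ = 125.90°  ·
  (1,2): δ = 97.93°  ·
  (1,3): δ = 13.54°  ✓
  (1,4): δ = 67.43°  ✓
  (2,3): δ = 68.53°  ✓
  (2,4): δ = 14.65°  ✓
  (3,4): δ = 126.11°  ·
antipodal pairs: 6

count = 6; pairs: (0,2), (0,3), (1,3), (1,4), (2,3), (2,4)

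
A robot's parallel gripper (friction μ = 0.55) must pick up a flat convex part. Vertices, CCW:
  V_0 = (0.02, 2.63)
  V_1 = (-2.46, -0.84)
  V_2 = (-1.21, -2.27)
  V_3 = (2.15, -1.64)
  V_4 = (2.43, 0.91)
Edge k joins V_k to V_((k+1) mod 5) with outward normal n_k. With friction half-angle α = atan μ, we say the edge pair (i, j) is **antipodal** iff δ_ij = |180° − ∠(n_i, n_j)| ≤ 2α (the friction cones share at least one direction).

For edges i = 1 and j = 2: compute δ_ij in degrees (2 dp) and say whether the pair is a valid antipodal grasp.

α = atan 0.55 = 28.81°;  2α = 57.62°
edge 1: e_1 = (+1.25, -1.43);  n_1 = (-0.7529, -0.6581)
edge 2: e_2 = (+3.36, +0.63);  n_2 = (+0.1843, -0.9829)
∠(n_1, n_2) = 59.46°
δ = |180° − 59.46°| = 120.54°
120.54° > 2α = 57.62°  →  invalid

δ = 120.54°, invalid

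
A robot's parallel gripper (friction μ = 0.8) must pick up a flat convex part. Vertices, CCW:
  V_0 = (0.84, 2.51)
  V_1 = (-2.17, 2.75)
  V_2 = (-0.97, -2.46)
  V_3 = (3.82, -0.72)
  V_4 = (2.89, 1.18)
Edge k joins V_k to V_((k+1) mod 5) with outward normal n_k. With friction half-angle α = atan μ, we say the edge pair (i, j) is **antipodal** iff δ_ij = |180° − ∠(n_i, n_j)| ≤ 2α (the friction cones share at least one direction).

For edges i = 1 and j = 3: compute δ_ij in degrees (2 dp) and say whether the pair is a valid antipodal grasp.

δ = 13.11°, valid

α = atan 0.8 = 38.66°;  2α = 77.32°
edge 1: e_1 = (+1.20, -5.21);  n_1 = (-0.9745, -0.2244)
edge 3: e_3 = (-0.93, +1.90);  n_3 = (+0.8982, +0.4396)
∠(n_1, n_3) = 166.89°
δ = |180° − 166.89°| = 13.11°
13.11° ≤ 2α = 77.32°  →  valid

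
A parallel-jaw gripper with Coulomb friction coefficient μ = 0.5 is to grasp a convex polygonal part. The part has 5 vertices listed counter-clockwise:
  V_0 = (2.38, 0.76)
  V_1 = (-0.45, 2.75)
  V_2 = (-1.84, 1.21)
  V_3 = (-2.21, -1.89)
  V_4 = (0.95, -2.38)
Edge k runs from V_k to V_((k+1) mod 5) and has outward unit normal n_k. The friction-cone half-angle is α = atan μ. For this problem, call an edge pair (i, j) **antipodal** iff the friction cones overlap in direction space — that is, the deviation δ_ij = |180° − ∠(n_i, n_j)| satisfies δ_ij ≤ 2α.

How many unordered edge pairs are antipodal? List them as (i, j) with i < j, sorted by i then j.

count = 3; pairs: (0,3), (1,4), (2,4)

α = atan 0.5 = 26.57°;  2α = 53.13°
n_0 = (+0.5752, +0.8180)
n_1 = (-0.7423, +0.6700)
n_2 = (-0.9930, +0.1185)
n_3 = (-0.1532, -0.9882)
n_4 = (+0.9101, -0.4145)
  (0,1): δ = 96.96°  ·
  (0,2): δ = 61.69°  ·
  (0,3): δ = 26.30°  ✓
  (0,4): δ = 100.63°  ·
  (1,2): δ = 144.74°  ·
  (1,3): δ = 56.74°  ·
  (1,4): δ = 17.58°  ✓
  (2,3): δ = 92.01°  ·
  (2,4): δ = 17.68°  ✓
  (3,4): δ = 105.67°  ·
antipodal pairs: 3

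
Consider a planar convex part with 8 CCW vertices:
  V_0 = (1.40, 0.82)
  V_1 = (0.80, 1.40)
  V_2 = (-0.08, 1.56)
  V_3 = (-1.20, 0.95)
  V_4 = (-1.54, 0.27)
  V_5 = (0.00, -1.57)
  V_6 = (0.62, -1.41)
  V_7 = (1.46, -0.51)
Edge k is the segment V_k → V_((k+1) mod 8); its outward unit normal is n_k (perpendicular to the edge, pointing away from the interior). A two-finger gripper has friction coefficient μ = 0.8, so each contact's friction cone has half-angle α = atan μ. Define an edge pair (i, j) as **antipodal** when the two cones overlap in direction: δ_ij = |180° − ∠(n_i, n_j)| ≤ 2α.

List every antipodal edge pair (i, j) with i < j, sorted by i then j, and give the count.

α = atan 0.8 = 38.66°;  2α = 77.32°
n_0 = (+0.6950, +0.7190)
n_1 = (+0.1789, +0.9839)
n_2 = (-0.4783, +0.8782)
n_3 = (-0.8944, +0.4472)
n_4 = (-0.7669, -0.6418)
n_5 = (+0.2499, -0.9683)
n_6 = (+0.7311, -0.6823)
n_7 = (+0.9990, +0.0451)
  (0,1): δ = 146.28°  ·
  (0,2): δ = 107.40°  ·
  (0,3): δ = 72.54°  ✓
  (0,4): δ = 6.04°  ✓
  (0,5): δ = 58.50°  ✓
  (0,6): δ = 91.00°  ·
  (0,7): δ = 136.61°  ·
  (1,2): δ = 141.12°  ·
  (1,3): δ = 106.26°  ·
  (1,4): δ = 39.77°  ✓
  (1,5): δ = 24.78°  ✓
  (1,6): δ = 57.28°  ✓
  (1,7): δ = 102.89°  ·
  (2,3): δ = 145.14°  ·
  (2,4): δ = 78.65°  ·
  (2,5): δ = 14.10°  ✓
  (2,6): δ = 18.40°  ✓
  (2,7): δ = 64.01°  ✓
  (3,4): δ = 113.51°  ·
  (3,5): δ = 48.96°  ✓
  (3,6): δ = 16.46°  ✓
  (3,7): δ = 29.15°  ✓
  (4,5): δ = 115.46°  ·
  (4,6): δ = 82.95°  ·
  (4,7): δ = 37.34°  ✓
  (5,6): δ = 147.50°  ·
  (5,7): δ = 101.89°  ·
  (6,7): δ = 134.39°  ·
antipodal pairs: 13

count = 13; pairs: (0,3), (0,4), (0,5), (1,4), (1,5), (1,6), (2,5), (2,6), (2,7), (3,5), (3,6), (3,7), (4,7)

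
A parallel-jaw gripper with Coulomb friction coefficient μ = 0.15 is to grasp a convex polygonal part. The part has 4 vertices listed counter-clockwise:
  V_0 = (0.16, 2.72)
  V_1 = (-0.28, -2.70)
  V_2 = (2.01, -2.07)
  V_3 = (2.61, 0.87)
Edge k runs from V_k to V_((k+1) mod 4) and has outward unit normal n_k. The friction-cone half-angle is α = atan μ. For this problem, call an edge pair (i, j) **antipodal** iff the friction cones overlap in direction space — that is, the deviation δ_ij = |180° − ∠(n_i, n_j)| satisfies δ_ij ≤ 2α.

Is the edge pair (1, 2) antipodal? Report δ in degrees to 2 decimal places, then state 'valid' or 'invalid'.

δ = 116.92°, invalid

α = atan 0.15 = 8.53°;  2α = 17.06°
edge 1: e_1 = (+2.29, +0.63);  n_1 = (+0.2653, -0.9642)
edge 2: e_2 = (+0.60, +2.94);  n_2 = (+0.9798, -0.2000)
∠(n_1, n_2) = 63.08°
δ = |180° − 63.08°| = 116.92°
116.92° > 2α = 17.06°  →  invalid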